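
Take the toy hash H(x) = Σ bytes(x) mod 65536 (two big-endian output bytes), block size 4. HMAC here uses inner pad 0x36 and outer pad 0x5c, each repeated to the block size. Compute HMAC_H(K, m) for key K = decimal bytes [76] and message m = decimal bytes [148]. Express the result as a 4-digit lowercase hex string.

01d5

Key decimal bytes [76] = 4c is 1 byte ≤ B = 4; zero-pad to 4 bytes: K' = 4c 00 00 00.
K' ⊕ ipad = 7a 36 36 36.  K' ⊕ opad = 10 5c 5c 5c.
Inner input = (K'⊕ipad) ∥ m = 7a 36 36 36 ∥ 94.
Inner hash: sum = 122+54+54+54+148 = 432 → 01 b0.
Outer input = (K'⊕opad) ∥ inner = 10 5c 5c 5c ∥ 01 b0.
Outer hash (tag): sum = 16+92+92+92+1+176 = 469 → 01 d5.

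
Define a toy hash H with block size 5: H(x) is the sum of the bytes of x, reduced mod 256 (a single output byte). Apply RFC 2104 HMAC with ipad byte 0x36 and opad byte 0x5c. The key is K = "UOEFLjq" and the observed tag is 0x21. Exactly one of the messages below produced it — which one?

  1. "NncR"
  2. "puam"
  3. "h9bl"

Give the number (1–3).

Key "UOEFLjq" = 55 4f 45 46 4c 6a 71 is 7 bytes > B = 5, so hash it first: H(key) = 56, then zero-pad to 5 bytes: K' = 56 00 00 00 00.
K' ⊕ ipad = 60 36 36 36 36; K' ⊕ opad = 0a 5c 5c 5c 5c.
m1: inner = H(60 36 36 36 36 4e 6e 63 52) = a9; tag = H(0a 5c 5c 5c 5c a9) = 23
m2: inner = H(60 36 36 36 36 70 75 61 6d) = eb; tag = H(0a 5c 5c 5c 5c eb) = 65
m3: inner = H(60 36 36 36 36 68 39 62 6c) = a7; tag = H(0a 5c 5c 5c 5c a7) = 21 ← matches

3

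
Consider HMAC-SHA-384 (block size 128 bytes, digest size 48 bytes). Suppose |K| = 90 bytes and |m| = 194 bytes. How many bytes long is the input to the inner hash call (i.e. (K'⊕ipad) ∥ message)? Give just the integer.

322

Key is 90 ≤ 128 bytes, zero-padded: |K'| = 128.
Inner input = (K'⊕ipad) ∥ m → 128 + 194 = 322 bytes.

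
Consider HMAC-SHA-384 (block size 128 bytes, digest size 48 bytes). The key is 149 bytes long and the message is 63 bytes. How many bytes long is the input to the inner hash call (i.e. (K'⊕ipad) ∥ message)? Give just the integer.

Key is 149 > 128 bytes, so it is hashed to 48 bytes then zero-padded to 128: |K'| = 128.
Inner input = (K'⊕ipad) ∥ m → 128 + 63 = 191 bytes.

191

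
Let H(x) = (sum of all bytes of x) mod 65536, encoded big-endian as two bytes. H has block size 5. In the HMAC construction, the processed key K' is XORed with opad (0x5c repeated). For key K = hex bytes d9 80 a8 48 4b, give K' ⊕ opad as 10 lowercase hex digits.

85dcf41417

Key hex bytes d9 80 a8 48 4b is exactly B = 5 bytes: K' = d9 80 a8 48 4b.
XOR each byte with 0x5c: d9⊕5c=85, 80⊕5c=dc, a8⊕5c=f4, 48⊕5c=14, 4b⊕5c=17.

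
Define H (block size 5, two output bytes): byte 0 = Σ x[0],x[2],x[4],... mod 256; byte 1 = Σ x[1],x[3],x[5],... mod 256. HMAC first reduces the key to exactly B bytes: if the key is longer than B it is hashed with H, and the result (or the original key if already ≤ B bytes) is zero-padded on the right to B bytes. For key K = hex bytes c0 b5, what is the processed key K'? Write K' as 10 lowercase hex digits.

c0b5000000

Key hex bytes c0 b5 is 2 bytes ≤ B = 5; zero-pad to 5 bytes: K' = c0 b5 00 00 00.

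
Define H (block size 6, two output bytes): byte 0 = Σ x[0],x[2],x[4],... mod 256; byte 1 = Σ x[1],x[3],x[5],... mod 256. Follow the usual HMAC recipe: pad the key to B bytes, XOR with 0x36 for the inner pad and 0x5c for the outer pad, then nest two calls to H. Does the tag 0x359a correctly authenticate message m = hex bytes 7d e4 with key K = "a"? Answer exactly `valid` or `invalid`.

Key "a" = 61 is 1 byte ≤ B = 6; zero-pad to 6 bytes: K' = 61 00 00 00 00 00.
K' ⊕ ipad = 57 36 36 36 36 36; K' ⊕ opad = 3d 5c 5c 5c 5c 5c.
Inner hash: even-index sum = 320 mod 256 = 64; odd-index sum = 390 mod 256 = 134 → 40 86.
Outer hash (recomputed tag): even-index sum = 309 mod 256 = 53; odd-index sum = 410 mod 256 = 154 → 35 9a.
Recomputed tag = 359a; claimed = 359a → match.

valid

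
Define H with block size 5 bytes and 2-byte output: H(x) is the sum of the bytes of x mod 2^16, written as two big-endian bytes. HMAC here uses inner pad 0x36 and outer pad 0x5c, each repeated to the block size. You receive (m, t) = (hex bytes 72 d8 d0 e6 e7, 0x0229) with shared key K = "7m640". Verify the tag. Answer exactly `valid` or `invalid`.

valid

Key "7m640" = 37 6d 36 34 30 is exactly B = 5 bytes: K' = 37 6d 36 34 30.
K' ⊕ ipad = 01 5b 00 02 06; K' ⊕ opad = 6b 31 6a 68 6c.
Inner hash: sum = 1+91+0+2+6+114+216+208+230+231 = 1099 → 04 4b.
Outer hash (recomputed tag): sum = 107+49+106+104+108+4+75 = 553 → 02 29.
Recomputed tag = 0229; claimed = 0229 → match.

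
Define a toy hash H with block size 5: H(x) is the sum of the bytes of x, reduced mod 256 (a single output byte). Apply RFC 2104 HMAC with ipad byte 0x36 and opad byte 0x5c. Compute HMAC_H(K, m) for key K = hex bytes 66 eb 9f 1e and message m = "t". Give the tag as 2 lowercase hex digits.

Key hex bytes 66 eb 9f 1e is 4 bytes ≤ B = 5; zero-pad to 5 bytes: K' = 66 eb 9f 1e 00.
K' ⊕ ipad = 50 dd a9 28 36.  K' ⊕ opad = 3a b7 c3 42 5c.
Inner input = (K'⊕ipad) ∥ m = 50 dd a9 28 36 ∥ 74.
Inner hash: sum = 80+221+169+40+54+116 = 680; mod 256 = 168 → a8.
Outer input = (K'⊕opad) ∥ inner = 3a b7 c3 42 5c ∥ a8.
Outer hash (tag): sum = 58+183+195+66+92+168 = 762; mod 256 = 250 → fa.

fa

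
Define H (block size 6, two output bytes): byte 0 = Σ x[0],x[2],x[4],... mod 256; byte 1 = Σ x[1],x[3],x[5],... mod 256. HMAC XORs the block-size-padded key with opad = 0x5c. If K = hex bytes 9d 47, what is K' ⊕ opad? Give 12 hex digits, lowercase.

Key hex bytes 9d 47 is 2 bytes ≤ B = 6; zero-pad to 6 bytes: K' = 9d 47 00 00 00 00.
XOR each byte with 0x5c: 9d⊕5c=c1, 47⊕5c=1b, 00⊕5c=5c, 00⊕5c=5c, 00⊕5c=5c, 00⊕5c=5c.

c11b5c5c5c5c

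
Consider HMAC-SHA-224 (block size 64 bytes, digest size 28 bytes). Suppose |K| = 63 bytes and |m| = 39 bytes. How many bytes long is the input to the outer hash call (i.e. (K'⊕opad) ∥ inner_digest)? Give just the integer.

Key is 63 ≤ 64 bytes, zero-padded: |K'| = 64.
Outer input = (K'⊕opad) ∥ H(inner) → 64 + 28 = 92 bytes.

92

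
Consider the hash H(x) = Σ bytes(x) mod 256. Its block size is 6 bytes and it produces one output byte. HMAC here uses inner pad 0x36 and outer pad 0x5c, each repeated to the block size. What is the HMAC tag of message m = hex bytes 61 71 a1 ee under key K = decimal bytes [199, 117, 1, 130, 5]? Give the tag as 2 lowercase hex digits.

Key decimal bytes [199, 117, 1, 130, 5] = c7 75 01 82 05 is 5 bytes ≤ B = 6; zero-pad to 6 bytes: K' = c7 75 01 82 05 00.
K' ⊕ ipad = f1 43 37 b4 33 36.  K' ⊕ opad = 9b 29 5d de 59 5c.
Inner input = (K'⊕ipad) ∥ m = f1 43 37 b4 33 36 ∥ 61 71 a1 ee.
Inner hash: sum = 241+67+55+180+51+54+97+113+161+238 = 1257; mod 256 = 233 → e9.
Outer input = (K'⊕opad) ∥ inner = 9b 29 5d de 59 5c ∥ e9.
Outer hash (tag): sum = 155+41+93+222+89+92+233 = 925; mod 256 = 157 → 9d.

9d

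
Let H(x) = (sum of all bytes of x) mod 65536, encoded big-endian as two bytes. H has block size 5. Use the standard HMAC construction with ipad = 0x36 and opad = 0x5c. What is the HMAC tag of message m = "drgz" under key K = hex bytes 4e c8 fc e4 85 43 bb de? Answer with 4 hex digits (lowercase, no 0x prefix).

Key hex bytes 4e c8 fc e4 85 43 bb de is 8 bytes > B = 5, so hash it first: H(key) = 05 57, then zero-pad to 5 bytes: K' = 05 57 00 00 00.
K' ⊕ ipad = 33 61 36 36 36.  K' ⊕ opad = 59 0b 5c 5c 5c.
Inner input = (K'⊕ipad) ∥ m = 33 61 36 36 36 ∥ 64 72 67 7a.
Inner hash: sum = 51+97+54+54+54+100+114+103+122 = 749 → 02 ed.
Outer input = (K'⊕opad) ∥ inner = 59 0b 5c 5c 5c ∥ 02 ed.
Outer hash (tag): sum = 89+11+92+92+92+2+237 = 615 → 02 67.

0267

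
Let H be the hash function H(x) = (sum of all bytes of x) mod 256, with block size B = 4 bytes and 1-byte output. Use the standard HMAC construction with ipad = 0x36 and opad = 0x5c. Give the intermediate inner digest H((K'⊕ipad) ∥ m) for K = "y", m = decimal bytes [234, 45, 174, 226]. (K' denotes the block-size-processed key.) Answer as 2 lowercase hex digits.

98

Key "y" = 79 is 1 byte ≤ B = 4; zero-pad to 4 bytes: K' = 79 00 00 00.
K' ⊕ ipad = 4f 36 36 36.
Inner input = 4f 36 36 36 ∥ ea 2d ae e2.
Inner hash: sum = 79+54+54+54+234+45+174+226 = 920; mod 256 = 152 → 98.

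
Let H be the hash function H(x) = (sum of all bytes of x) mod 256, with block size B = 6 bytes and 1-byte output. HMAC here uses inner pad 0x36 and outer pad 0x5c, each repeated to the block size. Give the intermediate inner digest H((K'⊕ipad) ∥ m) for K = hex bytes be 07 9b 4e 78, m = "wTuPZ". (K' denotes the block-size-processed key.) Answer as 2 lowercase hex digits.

4c

Key hex bytes be 07 9b 4e 78 is 5 bytes ≤ B = 6; zero-pad to 6 bytes: K' = be 07 9b 4e 78 00.
K' ⊕ ipad = 88 31 ad 78 4e 36.
Inner input = 88 31 ad 78 4e 36 ∥ 77 54 75 50 5a.
Inner hash: sum = 136+49+173+120+78+54+119+84+117+80+90 = 1100; mod 256 = 76 → 4c.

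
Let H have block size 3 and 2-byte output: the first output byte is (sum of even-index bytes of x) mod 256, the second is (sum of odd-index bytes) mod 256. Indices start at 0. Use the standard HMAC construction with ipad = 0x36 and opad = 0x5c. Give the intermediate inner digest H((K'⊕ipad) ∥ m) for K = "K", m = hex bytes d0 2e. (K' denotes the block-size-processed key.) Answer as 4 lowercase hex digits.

Key "K" = 4b is 1 byte ≤ B = 3; zero-pad to 3 bytes: K' = 4b 00 00.
K' ⊕ ipad = 7d 36 36.
Inner input = 7d 36 36 ∥ d0 2e.
Inner hash: even-index sum = 225 mod 256 = 225; odd-index sum = 262 mod 256 = 6 → e1 06.

e106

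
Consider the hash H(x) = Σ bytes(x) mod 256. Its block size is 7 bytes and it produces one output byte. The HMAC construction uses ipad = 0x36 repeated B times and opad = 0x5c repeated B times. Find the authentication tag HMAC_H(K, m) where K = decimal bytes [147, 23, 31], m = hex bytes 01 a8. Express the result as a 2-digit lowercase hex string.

3d

Key decimal bytes [147, 23, 31] = 93 17 1f is 3 bytes ≤ B = 7; zero-pad to 7 bytes: K' = 93 17 1f 00 00 00 00.
K' ⊕ ipad = a5 21 29 36 36 36 36.  K' ⊕ opad = cf 4b 43 5c 5c 5c 5c.
Inner input = (K'⊕ipad) ∥ m = a5 21 29 36 36 36 36 ∥ 01 a8.
Inner hash: sum = 165+33+41+54+54+54+54+1+168 = 624; mod 256 = 112 → 70.
Outer input = (K'⊕opad) ∥ inner = cf 4b 43 5c 5c 5c 5c ∥ 70.
Outer hash (tag): sum = 207+75+67+92+92+92+92+112 = 829; mod 256 = 61 → 3d.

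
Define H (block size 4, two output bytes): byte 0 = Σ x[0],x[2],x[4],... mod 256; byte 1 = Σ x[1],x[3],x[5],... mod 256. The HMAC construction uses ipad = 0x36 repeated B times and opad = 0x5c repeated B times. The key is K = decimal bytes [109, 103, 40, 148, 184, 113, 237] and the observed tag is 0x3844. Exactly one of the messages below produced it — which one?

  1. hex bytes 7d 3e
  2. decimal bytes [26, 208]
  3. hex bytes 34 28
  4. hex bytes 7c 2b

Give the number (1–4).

Key decimal bytes [109, 103, 40, 148, 184, 113, 237] = 6d 67 28 94 b8 71 ed is 7 bytes > B = 4, so hash it first: H(key) = 3a 6c, then zero-pad to 4 bytes: K' = 3a 6c 00 00.
K' ⊕ ipad = 0c 5a 36 36; K' ⊕ opad = 66 30 5c 5c.
m1: inner = H(0c 5a 36 36 7d 3e) = bf ce; tag = H(66 30 5c 5c bf ce) = 815a
m2: inner = H(0c 5a 36 36 1a d0) = 5c 60; tag = H(66 30 5c 5c 5c 60) = 1eec
m3: inner = H(0c 5a 36 36 34 28) = 76 b8; tag = H(66 30 5c 5c 76 b8) = 3844 ← matches
m4: inner = H(0c 5a 36 36 7c 2b) = be bb; tag = H(66 30 5c 5c be bb) = 8047

3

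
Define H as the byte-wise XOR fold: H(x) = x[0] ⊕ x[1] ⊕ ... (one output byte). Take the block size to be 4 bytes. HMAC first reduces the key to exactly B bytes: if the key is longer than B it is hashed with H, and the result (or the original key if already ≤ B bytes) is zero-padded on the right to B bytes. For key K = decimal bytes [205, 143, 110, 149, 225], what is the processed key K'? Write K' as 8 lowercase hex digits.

|K| = 5 > B = 4, so first hash the key.
H(K): XOR cd⊕8f⊕6e⊕95⊕e1 = 58.
Zero-pad H(K) = 58 to 4 bytes: K' = 58 00 00 00.

58000000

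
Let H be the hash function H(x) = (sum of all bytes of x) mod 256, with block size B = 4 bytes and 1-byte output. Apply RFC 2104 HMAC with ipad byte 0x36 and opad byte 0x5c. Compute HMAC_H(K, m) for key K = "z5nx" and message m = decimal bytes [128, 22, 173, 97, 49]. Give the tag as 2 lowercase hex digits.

Key "z5nx" = 7a 35 6e 78 is exactly B = 4 bytes: K' = 7a 35 6e 78.
K' ⊕ ipad = 4c 03 58 4e.  K' ⊕ opad = 26 69 32 24.
Inner input = (K'⊕ipad) ∥ m = 4c 03 58 4e ∥ 80 16 ad 61 31.
Inner hash: sum = 76+3+88+78+128+22+173+97+49 = 714; mod 256 = 202 → ca.
Outer input = (K'⊕opad) ∥ inner = 26 69 32 24 ∥ ca.
Outer hash (tag): sum = 38+105+50+36+202 = 431; mod 256 = 175 → af.

af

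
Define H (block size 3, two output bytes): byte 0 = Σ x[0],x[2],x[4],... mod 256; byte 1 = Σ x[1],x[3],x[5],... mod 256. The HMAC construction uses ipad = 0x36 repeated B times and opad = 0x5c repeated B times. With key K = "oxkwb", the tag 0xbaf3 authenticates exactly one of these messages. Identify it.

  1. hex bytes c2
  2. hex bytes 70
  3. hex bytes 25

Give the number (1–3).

3

Key "oxkwb" = 6f 78 6b 77 62 is 5 bytes > B = 3, so hash it first: H(key) = 3c ef, then zero-pad to 3 bytes: K' = 3c ef 00.
K' ⊕ ipad = 0a d9 36; K' ⊕ opad = 60 b3 5c.
m1: inner = H(0a d9 36 c2) = 40 9b; tag = H(60 b3 5c 40 9b) = 57f3
m2: inner = H(0a d9 36 70) = 40 49; tag = H(60 b3 5c 40 49) = 05f3
m3: inner = H(0a d9 36 25) = 40 fe; tag = H(60 b3 5c 40 fe) = baf3 ← matches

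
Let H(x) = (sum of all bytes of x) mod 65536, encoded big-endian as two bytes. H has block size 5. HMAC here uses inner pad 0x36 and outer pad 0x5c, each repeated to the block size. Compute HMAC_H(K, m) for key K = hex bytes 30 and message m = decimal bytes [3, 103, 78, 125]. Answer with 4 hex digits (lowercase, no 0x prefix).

01f1

Key hex bytes 30 is 1 byte ≤ B = 5; zero-pad to 5 bytes: K' = 30 00 00 00 00.
K' ⊕ ipad = 06 36 36 36 36.  K' ⊕ opad = 6c 5c 5c 5c 5c.
Inner input = (K'⊕ipad) ∥ m = 06 36 36 36 36 ∥ 03 67 4e 7d.
Inner hash: sum = 6+54+54+54+54+3+103+78+125 = 531 → 02 13.
Outer input = (K'⊕opad) ∥ inner = 6c 5c 5c 5c 5c ∥ 02 13.
Outer hash (tag): sum = 108+92+92+92+92+2+19 = 497 → 01 f1.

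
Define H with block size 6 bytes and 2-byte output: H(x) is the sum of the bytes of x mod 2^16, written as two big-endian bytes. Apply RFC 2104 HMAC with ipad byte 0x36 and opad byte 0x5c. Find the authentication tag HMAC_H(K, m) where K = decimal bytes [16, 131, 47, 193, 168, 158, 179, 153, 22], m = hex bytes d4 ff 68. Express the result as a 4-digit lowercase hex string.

Key decimal bytes [16, 131, 47, 193, 168, 158, 179, 153, 22] = 10 83 2f c1 a8 9e b3 99 16 is 9 bytes > B = 6, so hash it first: H(key) = 04 2b, then zero-pad to 6 bytes: K' = 04 2b 00 00 00 00.
K' ⊕ ipad = 32 1d 36 36 36 36.  K' ⊕ opad = 58 77 5c 5c 5c 5c.
Inner input = (K'⊕ipad) ∥ m = 32 1d 36 36 36 36 ∥ d4 ff 68.
Inner hash: sum = 50+29+54+54+54+54+212+255+104 = 866 → 03 62.
Outer input = (K'⊕opad) ∥ inner = 58 77 5c 5c 5c 5c ∥ 03 62.
Outer hash (tag): sum = 88+119+92+92+92+92+3+98 = 676 → 02 a4.

02a4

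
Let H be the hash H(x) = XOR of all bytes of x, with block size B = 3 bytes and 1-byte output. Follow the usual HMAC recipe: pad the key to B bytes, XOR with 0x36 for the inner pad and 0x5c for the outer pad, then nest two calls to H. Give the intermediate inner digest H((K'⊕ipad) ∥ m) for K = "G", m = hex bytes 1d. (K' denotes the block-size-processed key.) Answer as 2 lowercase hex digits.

6c

Key "G" = 47 is 1 byte ≤ B = 3; zero-pad to 3 bytes: K' = 47 00 00.
K' ⊕ ipad = 71 36 36.
Inner input = 71 36 36 ∥ 1d.
Inner hash: XOR 71⊕36⊕36⊕1d = 6c.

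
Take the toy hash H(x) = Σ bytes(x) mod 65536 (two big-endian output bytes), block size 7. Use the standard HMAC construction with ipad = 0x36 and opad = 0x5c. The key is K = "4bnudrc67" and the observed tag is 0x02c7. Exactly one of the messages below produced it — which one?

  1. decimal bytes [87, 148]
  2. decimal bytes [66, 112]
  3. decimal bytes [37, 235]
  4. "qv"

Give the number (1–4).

Key "4bnudrc67" = 34 62 6e 75 64 72 63 36 37 is 9 bytes > B = 7, so hash it first: H(key) = 03 1f, then zero-pad to 7 bytes: K' = 03 1f 00 00 00 00 00.
K' ⊕ ipad = 35 29 36 36 36 36 36; K' ⊕ opad = 5f 43 5c 5c 5c 5c 5c.
m1: inner = H(35 29 36 36 36 36 36 57 94) = 02 57; tag = H(5f 43 5c 5c 5c 5c 5c 02 57) = 02c7 ← matches
m2: inner = H(35 29 36 36 36 36 36 42 70) = 02 1e; tag = H(5f 43 5c 5c 5c 5c 5c 02 1e) = 028e
m3: inner = H(35 29 36 36 36 36 36 25 eb) = 02 7c; tag = H(5f 43 5c 5c 5c 5c 5c 02 7c) = 02ec
m4: inner = H(35 29 36 36 36 36 36 71 76) = 02 53; tag = H(5f 43 5c 5c 5c 5c 5c 02 53) = 02c3

1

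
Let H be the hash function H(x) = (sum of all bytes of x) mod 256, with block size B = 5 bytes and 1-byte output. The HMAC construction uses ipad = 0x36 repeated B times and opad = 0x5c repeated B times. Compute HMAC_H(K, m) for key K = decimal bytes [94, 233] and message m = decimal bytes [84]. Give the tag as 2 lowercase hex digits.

Key decimal bytes [94, 233] = 5e e9 is 2 bytes ≤ B = 5; zero-pad to 5 bytes: K' = 5e e9 00 00 00.
K' ⊕ ipad = 68 df 36 36 36.  K' ⊕ opad = 02 b5 5c 5c 5c.
Inner input = (K'⊕ipad) ∥ m = 68 df 36 36 36 ∥ 54.
Inner hash: sum = 104+223+54+54+54+84 = 573; mod 256 = 61 → 3d.
Outer input = (K'⊕opad) ∥ inner = 02 b5 5c 5c 5c ∥ 3d.
Outer hash (tag): sum = 2+181+92+92+92+61 = 520; mod 256 = 8 → 08.

08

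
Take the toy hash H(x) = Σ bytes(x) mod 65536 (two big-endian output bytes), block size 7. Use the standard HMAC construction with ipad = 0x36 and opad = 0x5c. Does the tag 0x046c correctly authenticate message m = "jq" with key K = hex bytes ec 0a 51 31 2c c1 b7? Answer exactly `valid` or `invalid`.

Key hex bytes ec 0a 51 31 2c c1 b7 is exactly B = 7 bytes: K' = ec 0a 51 31 2c c1 b7.
K' ⊕ ipad = da 3c 67 07 1a f7 81; K' ⊕ opad = b0 56 0d 6d 70 9d eb.
Inner hash: sum = 218+60+103+7+26+247+129+106+113 = 1009 → 03 f1.
Outer hash (recomputed tag): sum = 176+86+13+109+112+157+235+3+241 = 1132 → 04 6c.
Recomputed tag = 046c; claimed = 046c → match.

valid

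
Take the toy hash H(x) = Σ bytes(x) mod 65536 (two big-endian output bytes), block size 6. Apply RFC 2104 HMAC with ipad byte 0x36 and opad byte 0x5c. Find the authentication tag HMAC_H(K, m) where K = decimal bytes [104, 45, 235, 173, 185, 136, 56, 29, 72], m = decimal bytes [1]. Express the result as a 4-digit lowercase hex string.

0268

Key decimal bytes [104, 45, 235, 173, 185, 136, 56, 29, 72] = 68 2d eb ad b9 88 38 1d 48 is 9 bytes > B = 6, so hash it first: H(key) = 04 0b, then zero-pad to 6 bytes: K' = 04 0b 00 00 00 00.
K' ⊕ ipad = 32 3d 36 36 36 36.  K' ⊕ opad = 58 57 5c 5c 5c 5c.
Inner input = (K'⊕ipad) ∥ m = 32 3d 36 36 36 36 ∥ 01.
Inner hash: sum = 50+61+54+54+54+54+1 = 328 → 01 48.
Outer input = (K'⊕opad) ∥ inner = 58 57 5c 5c 5c 5c ∥ 01 48.
Outer hash (tag): sum = 88+87+92+92+92+92+1+72 = 616 → 02 68.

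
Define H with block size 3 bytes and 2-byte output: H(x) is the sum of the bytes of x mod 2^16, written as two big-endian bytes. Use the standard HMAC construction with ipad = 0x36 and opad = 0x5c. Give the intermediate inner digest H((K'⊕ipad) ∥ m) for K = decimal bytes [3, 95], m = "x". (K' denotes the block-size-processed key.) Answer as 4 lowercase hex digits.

Key decimal bytes [3, 95] = 03 5f is 2 bytes ≤ B = 3; zero-pad to 3 bytes: K' = 03 5f 00.
K' ⊕ ipad = 35 69 36.
Inner input = 35 69 36 ∥ 78.
Inner hash: sum = 53+105+54+120 = 332 → 01 4c.

014c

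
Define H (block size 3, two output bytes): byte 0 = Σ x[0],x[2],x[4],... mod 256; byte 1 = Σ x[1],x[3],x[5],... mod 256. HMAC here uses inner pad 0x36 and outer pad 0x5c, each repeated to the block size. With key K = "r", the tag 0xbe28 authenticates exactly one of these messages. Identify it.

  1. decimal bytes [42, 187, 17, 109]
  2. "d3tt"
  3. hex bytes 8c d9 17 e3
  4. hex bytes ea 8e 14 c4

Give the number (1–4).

4

Key "r" = 72 is 1 byte ≤ B = 3; zero-pad to 3 bytes: K' = 72 00 00.
K' ⊕ ipad = 44 36 36; K' ⊕ opad = 2e 5c 5c.
m1: inner = H(44 36 36 2a bb 11 6d) = a2 71; tag = H(2e 5c 5c a2 71) = fbfe
m2: inner = H(44 36 36 64 33 74 74) = 21 0e; tag = H(2e 5c 5c 21 0e) = 987d
m3: inner = H(44 36 36 8c d9 17 e3) = 36 d9; tag = H(2e 5c 5c 36 d9) = 6392
m4: inner = H(44 36 36 ea 8e 14 c4) = cc 34; tag = H(2e 5c 5c cc 34) = be28 ← matches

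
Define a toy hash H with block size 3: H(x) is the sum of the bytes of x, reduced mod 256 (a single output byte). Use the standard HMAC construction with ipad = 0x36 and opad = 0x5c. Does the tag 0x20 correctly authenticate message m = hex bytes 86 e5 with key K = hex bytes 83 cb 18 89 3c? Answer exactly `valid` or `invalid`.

invalid

Key hex bytes 83 cb 18 89 3c is 5 bytes > B = 3, so hash it first: H(key) = 2b, then zero-pad to 3 bytes: K' = 2b 00 00.
K' ⊕ ipad = 1d 36 36; K' ⊕ opad = 77 5c 5c.
Inner hash: sum = 29+54+54+134+229 = 500; mod 256 = 244 → f4.
Outer hash (recomputed tag): sum = 119+92+92+244 = 547; mod 256 = 35 → 23.
Recomputed tag = 23; claimed = 20 → mismatch.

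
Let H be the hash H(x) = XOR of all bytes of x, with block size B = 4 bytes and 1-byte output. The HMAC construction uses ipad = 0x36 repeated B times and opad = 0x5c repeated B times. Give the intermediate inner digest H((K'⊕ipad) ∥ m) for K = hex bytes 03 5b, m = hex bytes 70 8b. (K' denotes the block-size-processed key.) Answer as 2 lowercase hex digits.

Key hex bytes 03 5b is 2 bytes ≤ B = 4; zero-pad to 4 bytes: K' = 03 5b 00 00.
K' ⊕ ipad = 35 6d 36 36.
Inner input = 35 6d 36 36 ∥ 70 8b.
Inner hash: XOR 35⊕6d⊕36⊕36⊕70⊕8b = a3.

a3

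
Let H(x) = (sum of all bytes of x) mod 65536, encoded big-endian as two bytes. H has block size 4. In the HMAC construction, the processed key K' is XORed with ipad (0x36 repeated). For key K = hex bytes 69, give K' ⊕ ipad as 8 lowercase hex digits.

Key hex bytes 69 is 1 byte ≤ B = 4; zero-pad to 4 bytes: K' = 69 00 00 00.
XOR each byte with 0x36: 69⊕36=5f, 00⊕36=36, 00⊕36=36, 00⊕36=36.

5f363636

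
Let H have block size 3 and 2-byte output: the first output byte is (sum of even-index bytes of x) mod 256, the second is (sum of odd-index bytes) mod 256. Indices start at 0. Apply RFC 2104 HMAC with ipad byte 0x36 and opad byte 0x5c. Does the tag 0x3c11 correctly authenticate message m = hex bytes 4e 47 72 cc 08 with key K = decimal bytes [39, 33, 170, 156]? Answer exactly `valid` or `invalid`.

valid

Key decimal bytes [39, 33, 170, 156] = 27 21 aa 9c is 4 bytes > B = 3, so hash it first: H(key) = d1 bd, then zero-pad to 3 bytes: K' = d1 bd 00.
K' ⊕ ipad = e7 8b 36; K' ⊕ opad = 8d e1 5c.
Inner hash: even-index sum = 560 mod 256 = 48; odd-index sum = 339 mod 256 = 83 → 30 53.
Outer hash (recomputed tag): even-index sum = 316 mod 256 = 60; odd-index sum = 273 mod 256 = 17 → 3c 11.
Recomputed tag = 3c11; claimed = 3c11 → match.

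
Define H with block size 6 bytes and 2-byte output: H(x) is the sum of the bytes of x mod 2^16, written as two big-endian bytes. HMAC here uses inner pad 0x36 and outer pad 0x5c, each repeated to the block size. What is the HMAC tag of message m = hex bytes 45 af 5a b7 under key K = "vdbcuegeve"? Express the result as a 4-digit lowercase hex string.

026c

Key "vdbcuegeve" = 76 64 62 63 75 65 67 65 76 65 is 10 bytes > B = 6, so hash it first: H(key) = 04 20, then zero-pad to 6 bytes: K' = 04 20 00 00 00 00.
K' ⊕ ipad = 32 16 36 36 36 36.  K' ⊕ opad = 58 7c 5c 5c 5c 5c.
Inner input = (K'⊕ipad) ∥ m = 32 16 36 36 36 36 ∥ 45 af 5a b7.
Inner hash: sum = 50+22+54+54+54+54+69+175+90+183 = 805 → 03 25.
Outer input = (K'⊕opad) ∥ inner = 58 7c 5c 5c 5c 5c ∥ 03 25.
Outer hash (tag): sum = 88+124+92+92+92+92+3+37 = 620 → 02 6c.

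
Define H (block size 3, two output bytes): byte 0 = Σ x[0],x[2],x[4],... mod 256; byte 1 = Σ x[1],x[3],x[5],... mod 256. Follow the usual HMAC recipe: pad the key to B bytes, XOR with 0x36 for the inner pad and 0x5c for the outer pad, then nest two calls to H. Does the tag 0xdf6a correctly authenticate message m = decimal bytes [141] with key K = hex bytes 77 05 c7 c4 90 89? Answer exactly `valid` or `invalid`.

invalid

Key hex bytes 77 05 c7 c4 90 89 is 6 bytes > B = 3, so hash it first: H(key) = ce 52, then zero-pad to 3 bytes: K' = ce 52 00.
K' ⊕ ipad = f8 64 36; K' ⊕ opad = 92 0e 5c.
Inner hash: even-index sum = 302 mod 256 = 46; odd-index sum = 241 mod 256 = 241 → 2e f1.
Outer hash (recomputed tag): even-index sum = 479 mod 256 = 223; odd-index sum = 60 mod 256 = 60 → df 3c.
Recomputed tag = df3c; claimed = df6a → mismatch.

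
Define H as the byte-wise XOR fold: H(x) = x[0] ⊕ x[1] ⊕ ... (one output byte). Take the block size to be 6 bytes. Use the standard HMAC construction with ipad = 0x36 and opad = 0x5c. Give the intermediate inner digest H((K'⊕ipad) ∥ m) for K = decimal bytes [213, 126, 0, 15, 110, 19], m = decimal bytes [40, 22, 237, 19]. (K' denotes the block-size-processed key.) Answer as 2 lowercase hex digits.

19

Key decimal bytes [213, 126, 0, 15, 110, 19] = d5 7e 00 0f 6e 13 is exactly B = 6 bytes: K' = d5 7e 00 0f 6e 13.
K' ⊕ ipad = e3 48 36 39 58 25.
Inner input = e3 48 36 39 58 25 ∥ 28 16 ed 13.
Inner hash: XOR e3⊕48⊕36⊕39⊕58⊕25⊕28⊕16⊕ed⊕13 = 19.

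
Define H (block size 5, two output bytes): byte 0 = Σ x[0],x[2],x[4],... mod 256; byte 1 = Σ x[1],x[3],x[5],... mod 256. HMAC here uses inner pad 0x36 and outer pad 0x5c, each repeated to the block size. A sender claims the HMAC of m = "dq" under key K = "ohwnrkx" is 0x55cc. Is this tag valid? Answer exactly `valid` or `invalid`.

invalid

Key "ohwnrkx" = 6f 68 77 6e 72 6b 78 is 7 bytes > B = 5, so hash it first: H(key) = d0 41, then zero-pad to 5 bytes: K' = d0 41 00 00 00.
K' ⊕ ipad = e6 77 36 36 36; K' ⊕ opad = 8c 1d 5c 5c 5c.
Inner hash: even-index sum = 451 mod 256 = 195; odd-index sum = 273 mod 256 = 17 → c3 11.
Outer hash (recomputed tag): even-index sum = 341 mod 256 = 85; odd-index sum = 316 mod 256 = 60 → 55 3c.
Recomputed tag = 553c; claimed = 55cc → mismatch.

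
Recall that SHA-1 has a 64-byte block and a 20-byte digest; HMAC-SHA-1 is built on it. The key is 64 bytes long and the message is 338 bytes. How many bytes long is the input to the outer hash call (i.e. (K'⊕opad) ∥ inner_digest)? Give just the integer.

84

Key is 64 ≤ 64 bytes, zero-padded: |K'| = 64.
Outer input = (K'⊕opad) ∥ H(inner) → 64 + 20 = 84 bytes.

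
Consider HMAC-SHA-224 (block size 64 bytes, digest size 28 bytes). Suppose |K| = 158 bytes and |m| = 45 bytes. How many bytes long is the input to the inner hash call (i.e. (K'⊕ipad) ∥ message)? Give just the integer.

Key is 158 > 64 bytes, so it is hashed to 28 bytes then zero-padded to 64: |K'| = 64.
Inner input = (K'⊕ipad) ∥ m → 64 + 45 = 109 bytes.

109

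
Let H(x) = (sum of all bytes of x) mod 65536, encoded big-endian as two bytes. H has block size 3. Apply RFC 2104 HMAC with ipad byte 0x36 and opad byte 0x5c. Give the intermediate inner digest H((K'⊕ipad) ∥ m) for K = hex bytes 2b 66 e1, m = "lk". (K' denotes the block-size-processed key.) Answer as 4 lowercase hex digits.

021b

Key hex bytes 2b 66 e1 is exactly B = 3 bytes: K' = 2b 66 e1.
K' ⊕ ipad = 1d 50 d7.
Inner input = 1d 50 d7 ∥ 6c 6b.
Inner hash: sum = 29+80+215+108+107 = 539 → 02 1b.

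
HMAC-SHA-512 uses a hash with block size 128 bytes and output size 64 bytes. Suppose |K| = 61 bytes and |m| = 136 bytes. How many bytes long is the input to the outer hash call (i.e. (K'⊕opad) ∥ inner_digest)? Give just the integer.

Key is 61 ≤ 128 bytes, zero-padded: |K'| = 128.
Outer input = (K'⊕opad) ∥ H(inner) → 128 + 64 = 192 bytes.

192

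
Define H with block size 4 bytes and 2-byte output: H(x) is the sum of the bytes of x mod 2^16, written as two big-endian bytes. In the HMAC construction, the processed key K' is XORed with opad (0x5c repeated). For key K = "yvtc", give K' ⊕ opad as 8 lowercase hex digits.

Key "yvtc" = 79 76 74 63 is exactly B = 4 bytes: K' = 79 76 74 63.
XOR each byte with 0x5c: 79⊕5c=25, 76⊕5c=2a, 74⊕5c=28, 63⊕5c=3f.

252a283f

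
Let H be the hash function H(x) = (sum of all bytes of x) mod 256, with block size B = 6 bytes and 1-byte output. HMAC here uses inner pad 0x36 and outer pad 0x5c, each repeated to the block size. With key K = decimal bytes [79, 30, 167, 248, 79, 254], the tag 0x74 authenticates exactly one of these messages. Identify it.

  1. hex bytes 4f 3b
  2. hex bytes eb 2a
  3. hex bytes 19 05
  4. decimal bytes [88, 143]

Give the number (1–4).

1

Key decimal bytes [79, 30, 167, 248, 79, 254] = 4f 1e a7 f8 4f fe is exactly B = 6 bytes: K' = 4f 1e a7 f8 4f fe.
K' ⊕ ipad = 79 28 91 ce 79 c8; K' ⊕ opad = 13 42 fb a4 13 a2.
m1: inner = H(79 28 91 ce 79 c8 4f 3b) = cb; tag = H(13 42 fb a4 13 a2 cb) = 74 ← matches
m2: inner = H(79 28 91 ce 79 c8 eb 2a) = 56; tag = H(13 42 fb a4 13 a2 56) = ff
m3: inner = H(79 28 91 ce 79 c8 19 05) = 5f; tag = H(13 42 fb a4 13 a2 5f) = 08
m4: inner = H(79 28 91 ce 79 c8 58 8f) = 28; tag = H(13 42 fb a4 13 a2 28) = d1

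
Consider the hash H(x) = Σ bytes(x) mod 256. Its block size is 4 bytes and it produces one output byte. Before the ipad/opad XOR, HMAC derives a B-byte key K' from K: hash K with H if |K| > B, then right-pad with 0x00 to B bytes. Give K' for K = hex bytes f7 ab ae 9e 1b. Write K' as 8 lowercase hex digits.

|K| = 5 > B = 4, so first hash the key.
H(K): sum = 247+171+174+158+27 = 777; mod 256 = 9 → 09.
Zero-pad H(K) = 09 to 4 bytes: K' = 09 00 00 00.

09000000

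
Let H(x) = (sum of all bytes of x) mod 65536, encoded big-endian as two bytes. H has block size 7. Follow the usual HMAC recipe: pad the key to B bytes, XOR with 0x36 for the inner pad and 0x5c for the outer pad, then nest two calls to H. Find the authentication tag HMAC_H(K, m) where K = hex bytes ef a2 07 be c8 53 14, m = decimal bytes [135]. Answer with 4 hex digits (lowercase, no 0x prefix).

Key hex bytes ef a2 07 be c8 53 14 is exactly B = 7 bytes: K' = ef a2 07 be c8 53 14.
K' ⊕ ipad = d9 94 31 88 fe 65 22.  K' ⊕ opad = b3 fe 5b e2 94 0f 48.
Inner input = (K'⊕ipad) ∥ m = d9 94 31 88 fe 65 22 ∥ 87.
Inner hash: sum = 217+148+49+136+254+101+34+135 = 1074 → 04 32.
Outer input = (K'⊕opad) ∥ inner = b3 fe 5b e2 94 0f 48 ∥ 04 32.
Outer hash (tag): sum = 179+254+91+226+148+15+72+4+50 = 1039 → 04 0f.

040f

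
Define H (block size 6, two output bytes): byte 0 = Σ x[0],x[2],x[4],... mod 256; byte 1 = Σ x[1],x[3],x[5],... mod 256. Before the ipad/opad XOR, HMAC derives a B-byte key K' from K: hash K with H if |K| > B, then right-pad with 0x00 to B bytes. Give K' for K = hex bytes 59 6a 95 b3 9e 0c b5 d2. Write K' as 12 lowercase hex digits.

41fb00000000

|K| = 8 > B = 6, so first hash the key.
H(K): even-index sum = 577 mod 256 = 65; odd-index sum = 507 mod 256 = 251 → 41 fb.
Zero-pad H(K) = 41 fb to 6 bytes: K' = 41 fb 00 00 00 00.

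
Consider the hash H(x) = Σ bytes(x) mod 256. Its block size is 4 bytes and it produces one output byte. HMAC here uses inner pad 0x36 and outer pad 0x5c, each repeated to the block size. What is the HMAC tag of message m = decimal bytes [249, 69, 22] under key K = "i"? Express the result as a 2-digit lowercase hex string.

9e

Key "i" = 69 is 1 byte ≤ B = 4; zero-pad to 4 bytes: K' = 69 00 00 00.
K' ⊕ ipad = 5f 36 36 36.  K' ⊕ opad = 35 5c 5c 5c.
Inner input = (K'⊕ipad) ∥ m = 5f 36 36 36 ∥ f9 45 16.
Inner hash: sum = 95+54+54+54+249+69+22 = 597; mod 256 = 85 → 55.
Outer input = (K'⊕opad) ∥ inner = 35 5c 5c 5c ∥ 55.
Outer hash (tag): sum = 53+92+92+92+85 = 414; mod 256 = 158 → 9e.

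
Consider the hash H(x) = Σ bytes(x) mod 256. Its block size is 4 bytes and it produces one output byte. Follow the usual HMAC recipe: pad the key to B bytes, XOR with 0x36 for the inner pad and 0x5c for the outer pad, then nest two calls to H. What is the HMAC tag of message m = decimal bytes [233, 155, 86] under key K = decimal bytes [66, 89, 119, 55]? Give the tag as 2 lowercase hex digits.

Key decimal bytes [66, 89, 119, 55] = 42 59 77 37 is exactly B = 4 bytes: K' = 42 59 77 37.
K' ⊕ ipad = 74 6f 41 01.  K' ⊕ opad = 1e 05 2b 6b.
Inner input = (K'⊕ipad) ∥ m = 74 6f 41 01 ∥ e9 9b 56.
Inner hash: sum = 116+111+65+1+233+155+86 = 767; mod 256 = 255 → ff.
Outer input = (K'⊕opad) ∥ inner = 1e 05 2b 6b ∥ ff.
Outer hash (tag): sum = 30+5+43+107+255 = 440; mod 256 = 184 → b8.

b8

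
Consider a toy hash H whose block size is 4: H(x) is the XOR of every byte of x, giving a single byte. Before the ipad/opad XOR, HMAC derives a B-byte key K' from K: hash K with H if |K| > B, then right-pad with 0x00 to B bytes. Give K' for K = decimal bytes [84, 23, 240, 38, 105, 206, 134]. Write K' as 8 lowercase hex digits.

b4000000

|K| = 7 > B = 4, so first hash the key.
H(K): XOR 54⊕17⊕f0⊕26⊕69⊕ce⊕86 = b4.
Zero-pad H(K) = b4 to 4 bytes: K' = b4 00 00 00.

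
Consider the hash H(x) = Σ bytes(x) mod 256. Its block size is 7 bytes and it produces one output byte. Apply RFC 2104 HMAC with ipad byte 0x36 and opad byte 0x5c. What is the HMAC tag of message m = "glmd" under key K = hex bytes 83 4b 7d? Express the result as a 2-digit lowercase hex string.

80

Key hex bytes 83 4b 7d is 3 bytes ≤ B = 7; zero-pad to 7 bytes: K' = 83 4b 7d 00 00 00 00.
K' ⊕ ipad = b5 7d 4b 36 36 36 36.  K' ⊕ opad = df 17 21 5c 5c 5c 5c.
Inner input = (K'⊕ipad) ∥ m = b5 7d 4b 36 36 36 36 ∥ 67 6c 6d 64.
Inner hash: sum = 181+125+75+54+54+54+54+103+108+109+100 = 1017; mod 256 = 249 → f9.
Outer input = (K'⊕opad) ∥ inner = df 17 21 5c 5c 5c 5c ∥ f9.
Outer hash (tag): sum = 223+23+33+92+92+92+92+249 = 896; mod 256 = 128 → 80.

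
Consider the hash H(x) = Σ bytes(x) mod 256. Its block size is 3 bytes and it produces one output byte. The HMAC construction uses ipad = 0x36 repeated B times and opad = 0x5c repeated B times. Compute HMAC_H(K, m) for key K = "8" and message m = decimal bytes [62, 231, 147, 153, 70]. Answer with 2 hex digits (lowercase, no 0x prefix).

2d

Key "8" = 38 is 1 byte ≤ B = 3; zero-pad to 3 bytes: K' = 38 00 00.
K' ⊕ ipad = 0e 36 36.  K' ⊕ opad = 64 5c 5c.
Inner input = (K'⊕ipad) ∥ m = 0e 36 36 ∥ 3e e7 93 99 46.
Inner hash: sum = 14+54+54+62+231+147+153+70 = 785; mod 256 = 17 → 11.
Outer input = (K'⊕opad) ∥ inner = 64 5c 5c ∥ 11.
Outer hash (tag): sum = 100+92+92+17 = 301; mod 256 = 45 → 2d.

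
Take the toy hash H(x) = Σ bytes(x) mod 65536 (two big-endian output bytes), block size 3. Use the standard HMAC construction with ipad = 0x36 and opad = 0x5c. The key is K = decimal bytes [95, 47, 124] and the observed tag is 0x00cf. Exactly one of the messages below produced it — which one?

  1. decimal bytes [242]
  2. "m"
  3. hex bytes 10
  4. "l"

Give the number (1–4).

4

Key decimal bytes [95, 47, 124] = 5f 2f 7c is exactly B = 3 bytes: K' = 5f 2f 7c.
K' ⊕ ipad = 69 19 4a; K' ⊕ opad = 03 73 20.
m1: inner = H(69 19 4a f2) = 01 be; tag = H(03 73 20 01 be) = 0155
m2: inner = H(69 19 4a 6d) = 01 39; tag = H(03 73 20 01 39) = 00d0
m3: inner = H(69 19 4a 10) = 00 dc; tag = H(03 73 20 00 dc) = 0172
m4: inner = H(69 19 4a 6c) = 01 38; tag = H(03 73 20 01 38) = 00cf ← matches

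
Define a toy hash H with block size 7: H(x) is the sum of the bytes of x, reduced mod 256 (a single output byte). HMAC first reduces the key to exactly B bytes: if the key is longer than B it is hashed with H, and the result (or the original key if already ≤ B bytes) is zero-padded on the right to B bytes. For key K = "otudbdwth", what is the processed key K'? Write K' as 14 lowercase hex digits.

|K| = 9 > B = 7, so first hash the key.
H(K): sum = 111+116+117+100+98+100+119+116+104 = 981; mod 256 = 213 → d5.
Zero-pad H(K) = d5 to 7 bytes: K' = d5 00 00 00 00 00 00.

d5000000000000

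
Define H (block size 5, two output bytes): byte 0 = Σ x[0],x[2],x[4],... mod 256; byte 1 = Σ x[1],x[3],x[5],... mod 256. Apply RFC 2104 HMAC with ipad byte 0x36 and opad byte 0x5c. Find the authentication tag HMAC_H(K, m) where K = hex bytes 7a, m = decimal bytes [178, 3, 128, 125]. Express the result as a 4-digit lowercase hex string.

7cf0

Key hex bytes 7a is 1 byte ≤ B = 5; zero-pad to 5 bytes: K' = 7a 00 00 00 00.
K' ⊕ ipad = 4c 36 36 36 36.  K' ⊕ opad = 26 5c 5c 5c 5c.
Inner input = (K'⊕ipad) ∥ m = 4c 36 36 36 36 ∥ b2 03 80 7d.
Inner hash: even-index sum = 312 mod 256 = 56; odd-index sum = 414 mod 256 = 158 → 38 9e.
Outer input = (K'⊕opad) ∥ inner = 26 5c 5c 5c 5c ∥ 38 9e.
Outer hash (tag): even-index sum = 380 mod 256 = 124; odd-index sum = 240 mod 256 = 240 → 7c f0.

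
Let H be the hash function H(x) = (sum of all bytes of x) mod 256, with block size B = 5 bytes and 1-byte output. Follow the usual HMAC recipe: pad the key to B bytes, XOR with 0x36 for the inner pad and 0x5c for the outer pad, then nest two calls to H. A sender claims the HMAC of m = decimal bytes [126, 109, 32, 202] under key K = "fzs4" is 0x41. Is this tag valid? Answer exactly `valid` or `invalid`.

Key "fzs4" = 66 7a 73 34 is 4 bytes ≤ B = 5; zero-pad to 5 bytes: K' = 66 7a 73 34 00.
K' ⊕ ipad = 50 4c 45 02 36; K' ⊕ opad = 3a 26 2f 68 5c.
Inner hash: sum = 80+76+69+2+54+126+109+32+202 = 750; mod 256 = 238 → ee.
Outer hash (recomputed tag): sum = 58+38+47+104+92+238 = 577; mod 256 = 65 → 41.
Recomputed tag = 41; claimed = 41 → match.

valid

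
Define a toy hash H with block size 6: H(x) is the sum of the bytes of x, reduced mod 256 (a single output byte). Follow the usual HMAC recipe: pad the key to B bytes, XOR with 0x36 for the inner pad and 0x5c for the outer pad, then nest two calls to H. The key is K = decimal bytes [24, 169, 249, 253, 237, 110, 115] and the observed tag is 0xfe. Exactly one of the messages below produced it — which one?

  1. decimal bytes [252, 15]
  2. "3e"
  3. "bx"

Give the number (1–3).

Key decimal bytes [24, 169, 249, 253, 237, 110, 115] = 18 a9 f9 fd ed 6e 73 is 7 bytes > B = 6, so hash it first: H(key) = 85, then zero-pad to 6 bytes: K' = 85 00 00 00 00 00.
K' ⊕ ipad = b3 36 36 36 36 36; K' ⊕ opad = d9 5c 5c 5c 5c 5c.
m1: inner = H(b3 36 36 36 36 36 fc 0f) = cc; tag = H(d9 5c 5c 5c 5c 5c cc) = 71
m2: inner = H(b3 36 36 36 36 36 33 65) = 59; tag = H(d9 5c 5c 5c 5c 5c 59) = fe ← matches
m3: inner = H(b3 36 36 36 36 36 62 78) = 9b; tag = H(d9 5c 5c 5c 5c 5c 9b) = 40

2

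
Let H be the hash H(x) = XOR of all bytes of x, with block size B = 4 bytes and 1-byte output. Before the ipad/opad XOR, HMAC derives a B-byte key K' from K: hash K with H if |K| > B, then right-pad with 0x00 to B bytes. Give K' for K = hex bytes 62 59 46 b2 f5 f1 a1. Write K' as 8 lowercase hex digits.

|K| = 7 > B = 4, so first hash the key.
H(K): XOR 62⊕59⊕46⊕b2⊕f5⊕f1⊕a1 = 6a.
Zero-pad H(K) = 6a to 4 bytes: K' = 6a 00 00 00.

6a000000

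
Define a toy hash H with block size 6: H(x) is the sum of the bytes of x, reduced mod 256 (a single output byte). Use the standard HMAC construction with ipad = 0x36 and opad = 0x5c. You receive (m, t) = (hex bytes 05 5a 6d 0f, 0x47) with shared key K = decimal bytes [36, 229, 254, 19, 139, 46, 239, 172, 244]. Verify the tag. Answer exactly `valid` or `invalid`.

valid

Key decimal bytes [36, 229, 254, 19, 139, 46, 239, 172, 244] = 24 e5 fe 13 8b 2e ef ac f4 is 9 bytes > B = 6, so hash it first: H(key) = 62, then zero-pad to 6 bytes: K' = 62 00 00 00 00 00.
K' ⊕ ipad = 54 36 36 36 36 36; K' ⊕ opad = 3e 5c 5c 5c 5c 5c.
Inner hash: sum = 84+54+54+54+54+54+5+90+109+15 = 573; mod 256 = 61 → 3d.
Outer hash (recomputed tag): sum = 62+92+92+92+92+92+61 = 583; mod 256 = 71 → 47.
Recomputed tag = 47; claimed = 47 → match.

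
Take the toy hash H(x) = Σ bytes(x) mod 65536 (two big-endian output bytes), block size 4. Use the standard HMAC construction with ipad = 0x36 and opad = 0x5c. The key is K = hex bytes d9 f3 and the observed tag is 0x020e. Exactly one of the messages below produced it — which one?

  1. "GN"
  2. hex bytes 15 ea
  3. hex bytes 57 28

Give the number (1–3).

Key hex bytes d9 f3 is 2 bytes ≤ B = 4; zero-pad to 4 bytes: K' = d9 f3 00 00.
K' ⊕ ipad = ef c5 36 36; K' ⊕ opad = 85 af 5c 5c.
m1: inner = H(ef c5 36 36 47 4e) = 02 b5; tag = H(85 af 5c 5c 02 b5) = 02a3
m2: inner = H(ef c5 36 36 15 ea) = 03 1f; tag = H(85 af 5c 5c 03 1f) = 020e ← matches
m3: inner = H(ef c5 36 36 57 28) = 02 9f; tag = H(85 af 5c 5c 02 9f) = 028d

2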